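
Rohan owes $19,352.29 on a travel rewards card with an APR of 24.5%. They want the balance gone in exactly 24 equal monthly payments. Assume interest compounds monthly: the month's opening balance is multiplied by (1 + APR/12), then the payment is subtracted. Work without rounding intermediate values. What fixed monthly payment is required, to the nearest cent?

$1,028.01

Monthly rate r = 24.5%/12 = 2.04167% = 0.0204167.
Level-payment amortization: P = B₀·r / (1 − (1+r)^(−n)) = 19352.29·0.0204167 / (1 − 1.02042^(−24)).
Denominator 1 − (1+r)^(−24) = 0.384342807.
P = 395.109 / 0.384342807 ≈ 1028.01.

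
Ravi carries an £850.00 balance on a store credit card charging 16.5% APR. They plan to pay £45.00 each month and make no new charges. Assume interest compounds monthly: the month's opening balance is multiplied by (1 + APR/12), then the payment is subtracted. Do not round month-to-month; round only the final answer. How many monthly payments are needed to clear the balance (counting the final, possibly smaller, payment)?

Monthly rate r = 16.5%/12 = 1.375% = 0.01375.
Recurrence: B ← B·(1+r) − £45.00.
Month 1: interest £11.69; balance after payment £816.69.
Month 2: interest £11.23; balance after payment £782.92.
Closed form: n = −ln(1 − rB₀/P)/ln(1+r) = −ln(0.74028)/ln(1.01375) ≈ 22.021, so the balance reaches zero during payment 23.

23 months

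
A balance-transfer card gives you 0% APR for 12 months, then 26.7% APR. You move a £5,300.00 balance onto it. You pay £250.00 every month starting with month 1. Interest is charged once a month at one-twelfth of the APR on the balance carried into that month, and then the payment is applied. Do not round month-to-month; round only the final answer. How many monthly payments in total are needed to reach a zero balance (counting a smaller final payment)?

23 months

Promo months 1–12 at r₀ = 0%/12 = 0; months 13+ at r₁ = 26.7%/12 = 0.02225.
After month 12 (no interest yet): B = £5,300.00 − 12·£250.00 = £2,300.00.
Then at r₁ with £250.00/mo: n₂ = −ln(1 − r₁·B/P)/ln(1+r₁) ≈ 10.41 → 11 more payments.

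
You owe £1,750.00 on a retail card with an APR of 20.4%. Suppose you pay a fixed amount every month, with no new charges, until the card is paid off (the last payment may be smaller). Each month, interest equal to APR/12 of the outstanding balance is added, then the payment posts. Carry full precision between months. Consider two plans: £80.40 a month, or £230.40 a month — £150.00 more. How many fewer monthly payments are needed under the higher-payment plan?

Monthly rate r = 20.4%/12 = 1.7% = 0.017.
At £80.40/mo: n = ⌈−ln(1 − rB₀/P)/ln(1+r)⌉ = 28 payments (last £33.23); total interest = total paid − £1,750.00 = £454.03.
At £230.40/mo: 9 payments (last £46.75); total interest £139.95.
Payments saved = 28 − 9 = 19.

19 fewer payments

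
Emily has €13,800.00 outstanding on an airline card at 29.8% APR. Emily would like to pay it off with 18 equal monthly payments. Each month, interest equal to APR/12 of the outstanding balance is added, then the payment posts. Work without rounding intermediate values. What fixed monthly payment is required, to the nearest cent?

€960.07

Monthly rate r = 29.8%/12 = 2.48333% = 0.0248333.
Level-payment amortization: P = B₀·r / (1 − (1+r)^(−n)) = 13800.00·0.0248333 / (1 − 1.02483^(−18)).
Denominator 1 − (1+r)^(−18) = 0.356954606.
P = 342.7 / 0.356954606 ≈ 960.07.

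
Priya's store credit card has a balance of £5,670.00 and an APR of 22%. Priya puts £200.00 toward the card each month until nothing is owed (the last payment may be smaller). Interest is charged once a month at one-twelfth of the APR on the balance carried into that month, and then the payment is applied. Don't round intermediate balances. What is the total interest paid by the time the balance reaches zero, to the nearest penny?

£2,404.80

Monthly rate r = 22%/12 = 1.83333% = 0.0183333.
Payoff takes n = ⌈−ln(1 − rB₀/P)/ln(1+r)⌉ = ⌈40.372⌉ = 41 payments; the last is £74.80.
Total paid = 40·£200.00 + £74.80 = £8,074.80.
Total interest = total paid − principal = £8,074.80 − £5,670.00 = £2,404.80.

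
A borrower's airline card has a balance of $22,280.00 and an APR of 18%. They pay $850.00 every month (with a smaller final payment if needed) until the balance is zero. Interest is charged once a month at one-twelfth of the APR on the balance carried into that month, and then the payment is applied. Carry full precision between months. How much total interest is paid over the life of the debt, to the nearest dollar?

Monthly rate r = 18%/12 = 1.5% = 0.015.
Payoff takes n = ⌈−ln(1 − rB₀/P)/ln(1+r)⌉ = ⌈33.550⌉ = 34 payments; the last is $469.31.
Total paid = 33·$850.00 + $469.31 = $28,519.31.
Total interest = total paid − principal = $28,519.31 − $22,280.00 = $6,239.31.

$6,239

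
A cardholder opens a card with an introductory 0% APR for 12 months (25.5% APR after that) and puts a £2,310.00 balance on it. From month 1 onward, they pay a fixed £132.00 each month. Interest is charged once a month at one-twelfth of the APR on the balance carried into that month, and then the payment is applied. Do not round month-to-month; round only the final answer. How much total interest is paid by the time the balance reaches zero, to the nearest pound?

Promo months 1–12 at r₀ = 0%/12 = 0; months 13+ at r₁ = 25.5%/12 = 0.02125.
After month 12 (no interest yet): B = £2,310.00 − 12·£132.00 = £726.00.
Then at r₁ with £132.00/mo: n₂ = −ln(1 − r₁·B/P)/ln(1+r₁) ≈ 5.91 → 6 more payments.
Total paid = 17·£132.00 + £120.34 = £2,364.34; interest = £2,364.34 − £2,310.00 = £54.34.

£54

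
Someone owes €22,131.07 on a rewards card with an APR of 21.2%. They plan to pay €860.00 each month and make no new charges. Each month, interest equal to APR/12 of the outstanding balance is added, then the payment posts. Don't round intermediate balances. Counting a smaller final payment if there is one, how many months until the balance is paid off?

35 months

Monthly rate r = 21.2%/12 = 1.76667% = 0.0176667.
Recurrence: B ← B·(1+r) − €860.00.
Month 1: interest €390.98; balance after payment €21,662.05.
Month 2: interest €382.70; balance after payment €21,184.75.
Closed form: n = −ln(1 − rB₀/P)/ln(1+r) = −ln(0.54537)/ln(1.01767) ≈ 34.621, so the balance reaches zero during payment 35.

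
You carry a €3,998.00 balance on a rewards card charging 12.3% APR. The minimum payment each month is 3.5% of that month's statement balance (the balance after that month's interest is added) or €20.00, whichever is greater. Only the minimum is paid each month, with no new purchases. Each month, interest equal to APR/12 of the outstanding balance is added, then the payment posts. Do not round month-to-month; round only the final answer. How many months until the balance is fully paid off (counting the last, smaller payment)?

111 months

Monthly rate r = 12.3%/12 = 1.025% = 0.01025.
While 3.5% of the post-interest balance exceeds €20.00, each month B ← (B·(1+r))·(1 − 0.035), i.e. B shrinks by the factor (1+r)·0.965 = 0.97489.
This holds for months 1–77. Entering month 78 the balance is €564.25; 3.5% of the post-interest balance is now below €20.00, so the flat €20.00 minimum applies from here.
From month 78 a fixed €20.00 at rate r clears €564.25 in 34 more payments. Total: 77 + 34 = 111 months.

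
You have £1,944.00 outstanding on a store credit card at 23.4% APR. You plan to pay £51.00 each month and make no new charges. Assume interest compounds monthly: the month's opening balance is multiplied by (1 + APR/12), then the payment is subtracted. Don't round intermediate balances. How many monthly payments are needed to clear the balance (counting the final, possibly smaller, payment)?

Monthly rate r = 23.4%/12 = 1.95% = 0.0195.
Recurrence: B ← B·(1+r) − £51.00.
Month 1: interest £37.91; balance after payment £1,930.91.
Month 2: interest £37.65; balance after payment £1,917.56.
Closed form: n = −ln(1 − rB₀/P)/ln(1+r) = −ln(0.25671)/ln(1.0195) ≈ 70.412, so the balance reaches zero during payment 71.

71 months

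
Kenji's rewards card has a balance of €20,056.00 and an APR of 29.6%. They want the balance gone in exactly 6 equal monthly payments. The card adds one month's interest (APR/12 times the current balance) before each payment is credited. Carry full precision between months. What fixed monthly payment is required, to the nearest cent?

€3,637.11

Monthly rate r = 29.6%/12 = 2.46667% = 0.0246667.
Level-payment amortization: P = B₀·r / (1 − (1+r)^(−n)) = 20056.00·0.0246667 / (1 − 1.02467^(−6)).
Denominator 1 − (1+r)^(−6) = 0.136018687.
P = 494.715 / 0.136018687 ≈ 3637.11.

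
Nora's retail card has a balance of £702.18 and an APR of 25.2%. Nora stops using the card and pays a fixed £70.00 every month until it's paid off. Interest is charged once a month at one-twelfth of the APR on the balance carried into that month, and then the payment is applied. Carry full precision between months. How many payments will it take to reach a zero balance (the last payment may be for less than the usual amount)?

12 payments

Monthly rate r = 25.2%/12 = 2.1% = 0.021.
Recurrence: B ← B·(1+r) − £70.00.
Month 1: interest £14.75; balance after payment £646.93.
Month 2: interest £13.59; balance after payment £590.51.
Closed form: n = −ln(1 − rB₀/P)/ln(1+r) = −ln(0.78935)/ln(1.021) ≈ 11.382, so the balance reaches zero during payment 12.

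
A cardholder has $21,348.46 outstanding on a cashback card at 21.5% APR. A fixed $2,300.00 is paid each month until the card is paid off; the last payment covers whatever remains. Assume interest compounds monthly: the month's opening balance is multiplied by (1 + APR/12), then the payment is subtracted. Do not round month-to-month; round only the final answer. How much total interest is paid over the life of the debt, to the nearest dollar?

$2,213

Monthly rate r = 21.5%/12 = 1.79167% = 0.0179167.
Payoff takes n = ⌈−ln(1 − rB₀/P)/ln(1+r)⌉ = ⌈10.242⌉ = 11 payments; the last is $561.05.
Total paid = 10·$2,300.00 + $561.05 = $23,561.05.
Total interest = total paid − principal = $23,561.05 − $21,348.46 = $2,212.59.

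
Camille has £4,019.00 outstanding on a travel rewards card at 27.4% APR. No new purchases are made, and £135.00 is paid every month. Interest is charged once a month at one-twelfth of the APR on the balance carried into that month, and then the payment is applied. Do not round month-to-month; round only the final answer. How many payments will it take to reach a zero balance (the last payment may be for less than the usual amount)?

Monthly rate r = 27.4%/12 = 2.28333% = 0.0228333.
Recurrence: B ← B·(1+r) − £135.00.
Month 1: interest £91.77; balance after payment £3,975.77.
Month 2: interest £90.78; balance after payment £3,931.55.
Closed form: n = −ln(1 − rB₀/P)/ln(1+r) = −ln(0.32024)/ln(1.02283) ≈ 50.436, so the balance reaches zero during payment 51.

51 months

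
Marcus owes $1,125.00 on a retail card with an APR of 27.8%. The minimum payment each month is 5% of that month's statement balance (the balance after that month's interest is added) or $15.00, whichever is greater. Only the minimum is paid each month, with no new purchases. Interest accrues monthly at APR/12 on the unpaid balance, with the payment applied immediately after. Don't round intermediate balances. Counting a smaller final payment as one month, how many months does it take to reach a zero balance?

74 months

Monthly rate r = 27.8%/12 = 2.31667% = 0.0231667.
While 5% of the post-interest balance exceeds $15.00, each month B ← (B·(1+r))·(1 − 0.05), i.e. B shrinks by the factor (1+r)·0.95 = 0.97201.
This holds for months 1–48. Entering month 49 the balance is $287.95; 5% of the post-interest balance is now below $15.00, so the flat $15.00 minimum applies from here.
From month 49 a fixed $15.00 at rate r clears $287.95 in 26 more payments. Total: 48 + 26 = 74 months.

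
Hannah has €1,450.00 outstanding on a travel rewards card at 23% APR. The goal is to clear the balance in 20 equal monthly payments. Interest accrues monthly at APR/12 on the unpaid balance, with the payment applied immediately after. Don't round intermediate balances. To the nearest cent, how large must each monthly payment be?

Monthly rate r = 23%/12 = 1.91667% = 0.0191667.
Level-payment amortization: P = B₀·r / (1 − (1+r)^(−n)) = 1450.00·0.0191667 / (1 − 1.01917^(−20)).
Denominator 1 − (1+r)^(−20) = 0.315937505.
P = 27.7917 / 0.315937505 ≈ 87.97.

€87.97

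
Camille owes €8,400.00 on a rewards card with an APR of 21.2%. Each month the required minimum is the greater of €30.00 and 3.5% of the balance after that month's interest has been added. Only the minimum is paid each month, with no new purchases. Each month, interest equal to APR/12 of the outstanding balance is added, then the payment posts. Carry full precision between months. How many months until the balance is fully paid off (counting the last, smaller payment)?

Monthly rate r = 21.2%/12 = 1.76667% = 0.0176667.
While 3.5% of the post-interest balance exceeds €30.00, each month B ← (B·(1+r))·(1 − 0.035), i.e. B shrinks by the factor (1+r)·0.965 = 0.98205.
This holds for months 1–127. Entering month 128 the balance is €841.69; 3.5% of the post-interest balance is now below €30.00, so the flat €30.00 minimum applies from here.
From month 128 a fixed €30.00 at rate r clears €841.69 in 40 more payments. Total: 127 + 40 = 167 months.

167 months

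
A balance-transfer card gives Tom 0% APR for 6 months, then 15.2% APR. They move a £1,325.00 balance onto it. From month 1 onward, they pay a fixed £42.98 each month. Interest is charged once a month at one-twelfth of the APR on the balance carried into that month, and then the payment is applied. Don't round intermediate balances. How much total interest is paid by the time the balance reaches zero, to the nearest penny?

£222.22

Promo months 1–6 at r₀ = 0%/12 = 0; months 7+ at r₁ = 15.2%/12 = 0.0126667.
After month 6 (no interest yet): B = £1,325.00 − 6·£42.98 = £1,067.12.
Then at r₁ with £42.98/mo: n₂ = −ln(1 − r₁·B/P)/ln(1+r₁) ≈ 30.00 → 30 more payments.
Total paid = 35·£42.98 + £42.92 = £1,547.22; interest = £1,547.22 − £1,325.00 = £222.22.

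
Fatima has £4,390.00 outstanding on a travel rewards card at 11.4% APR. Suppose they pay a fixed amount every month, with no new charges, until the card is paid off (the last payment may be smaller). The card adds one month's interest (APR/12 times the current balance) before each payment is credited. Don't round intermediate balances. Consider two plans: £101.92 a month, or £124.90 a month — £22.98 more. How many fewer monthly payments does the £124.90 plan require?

Monthly rate r = 11.4%/12 = 0.95% = 0.0095.
At £101.92/mo: n = ⌈−ln(1 − rB₀/P)/ln(1+r)⌉ = 56 payments (last £67.30); total interest = total paid − £4,390.00 = £1,282.90.
At £124.90/mo: 43 payments (last £121.67); total interest £977.47.
Payments saved = 56 − 43 = 13.

13 fewer payments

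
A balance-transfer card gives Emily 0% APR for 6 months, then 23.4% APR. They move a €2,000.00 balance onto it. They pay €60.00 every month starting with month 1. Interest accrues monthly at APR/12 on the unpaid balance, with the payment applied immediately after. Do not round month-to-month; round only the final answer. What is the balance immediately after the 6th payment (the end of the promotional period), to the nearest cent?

Promo months 1–6 at r₀ = 0%/12 = 0; months 7+ at r₁ = 23.4%/12 = 0.0195.
After month 6 (no interest yet): B = €2,000.00 − 6·€60.00 = €1,640.00.

€1,640.00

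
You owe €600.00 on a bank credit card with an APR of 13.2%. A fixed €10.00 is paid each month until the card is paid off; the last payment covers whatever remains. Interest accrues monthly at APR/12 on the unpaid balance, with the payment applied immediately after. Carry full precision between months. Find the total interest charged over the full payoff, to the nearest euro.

Monthly rate r = 13.2%/12 = 1.1% = 0.011.
Payoff takes n = ⌈−ln(1 − rB₀/P)/ln(1+r)⌉ = ⌈98.612⌉ = 99 payments; the last is €6.13.
Total paid = 98·€10.00 + €6.13 = €986.13.
Total interest = total paid − principal = €986.13 − €600.00 = €386.13.

€386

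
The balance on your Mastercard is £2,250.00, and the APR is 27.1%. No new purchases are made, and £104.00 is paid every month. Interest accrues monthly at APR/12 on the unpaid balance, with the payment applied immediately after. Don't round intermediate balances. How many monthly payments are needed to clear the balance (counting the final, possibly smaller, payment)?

31 payments

Monthly rate r = 27.1%/12 = 2.25833% = 0.0225833.
Recurrence: B ← B·(1+r) − £104.00.
Month 1: interest £50.81; balance after payment £2,196.81.
Month 2: interest £49.61; balance after payment £2,142.42.
Closed form: n = −ln(1 − rB₀/P)/ln(1+r) = −ln(0.51142)/ln(1.02258) ≈ 30.027, so the balance reaches zero during payment 31.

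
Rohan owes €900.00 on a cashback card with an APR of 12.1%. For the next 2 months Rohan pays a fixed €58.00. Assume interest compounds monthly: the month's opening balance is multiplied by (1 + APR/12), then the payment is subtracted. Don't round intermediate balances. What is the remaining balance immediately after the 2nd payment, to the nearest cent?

Monthly rate r = 12.1%/12 = 1.00833% = 0.0100833.
Each month: B ← B·(1+r) − €58.00.
Month 1: interest €9.07; balance after payment €851.08.
Month 2: interest €8.58; balance after payment €801.66.

€801.66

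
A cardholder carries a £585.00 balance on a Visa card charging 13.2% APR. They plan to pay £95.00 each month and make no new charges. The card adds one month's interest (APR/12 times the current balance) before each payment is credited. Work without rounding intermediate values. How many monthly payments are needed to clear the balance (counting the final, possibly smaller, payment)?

Monthly rate r = 13.2%/12 = 1.1% = 0.011.
Recurrence: B ← B·(1+r) − £95.00.
Month 1: interest £6.43; balance after payment £496.43.
Month 2: interest £5.46; balance after payment £406.90.
Closed form: n = −ln(1 − rB₀/P)/ln(1+r) = −ln(0.93226)/ln(1.011) ≈ 6.411, so the balance reaches zero during payment 7.

7 payments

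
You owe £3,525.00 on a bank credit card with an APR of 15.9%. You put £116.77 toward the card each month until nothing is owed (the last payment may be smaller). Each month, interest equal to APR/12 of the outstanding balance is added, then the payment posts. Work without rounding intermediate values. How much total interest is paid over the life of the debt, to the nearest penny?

Monthly rate r = 15.9%/12 = 1.325% = 0.01325.
Payoff takes n = ⌈−ln(1 − rB₀/P)/ln(1+r)⌉ = ⌈38.806⌉ = 39 payments; the last is £94.22.
Total paid = 38·£116.77 + £94.22 = £4,531.48.
Total interest = total paid − principal = £4,531.48 − £3,525.00 = £1,006.48.

£1,006.48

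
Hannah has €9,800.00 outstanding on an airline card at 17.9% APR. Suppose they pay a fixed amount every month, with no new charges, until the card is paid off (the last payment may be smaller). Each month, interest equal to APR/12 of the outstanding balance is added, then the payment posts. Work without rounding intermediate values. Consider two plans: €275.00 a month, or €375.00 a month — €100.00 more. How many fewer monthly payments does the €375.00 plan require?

18 fewer payments

Monthly rate r = 17.9%/12 = 1.49167% = 0.0149167.
At €275.00/mo: n = ⌈−ln(1 − rB₀/P)/ln(1+r)⌉ = 52 payments (last €60.69); total interest = total paid − €9,800.00 = €4,285.69.
At €375.00/mo: 34 payments (last €137.16); total interest €2,712.16.
Payments saved = 52 − 34 = 18.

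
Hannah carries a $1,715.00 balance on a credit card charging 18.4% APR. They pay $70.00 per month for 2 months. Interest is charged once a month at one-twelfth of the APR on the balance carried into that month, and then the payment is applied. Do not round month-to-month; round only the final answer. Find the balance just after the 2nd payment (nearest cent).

$1,626.92

Monthly rate r = 18.4%/12 = 1.53333% = 0.0153333.
Each month: B ← B·(1+r) − $70.00.
Month 1: interest $26.30; balance after payment $1,671.30.
Month 2: interest $25.63; balance after payment $1,626.92.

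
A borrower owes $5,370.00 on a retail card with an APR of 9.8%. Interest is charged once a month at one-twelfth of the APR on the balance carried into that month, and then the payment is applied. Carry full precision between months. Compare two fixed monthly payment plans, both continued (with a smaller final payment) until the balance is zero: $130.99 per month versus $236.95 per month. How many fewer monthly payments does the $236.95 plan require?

Monthly rate r = 9.8%/12 = 0.816667% = 0.00816667.
At $130.99/mo: n = ⌈−ln(1 − rB₀/P)/ln(1+r)⌉ = 51 payments (last $15.96); total interest = total paid − $5,370.00 = $1,195.46.
At $236.95/mo: 26 payments (last $38.86); total interest $592.61.
Payments saved = 51 − 26 = 25.

25 fewer payments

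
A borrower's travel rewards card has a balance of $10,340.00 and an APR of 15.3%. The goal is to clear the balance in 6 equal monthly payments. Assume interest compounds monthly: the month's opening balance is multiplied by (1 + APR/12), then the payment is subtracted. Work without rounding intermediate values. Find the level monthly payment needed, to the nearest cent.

Monthly rate r = 15.3%/12 = 1.275% = 0.01275.
Level-payment amortization: P = B₀·r / (1 − (1+r)^(−n)) = 10340.00·0.01275 / (1 − 1.01275^(−6)).
Denominator 1 − (1+r)^(−6) = 0.0731990103.
P = 131.835 / 0.0731990103 ≈ 1801.05.

$1,801.05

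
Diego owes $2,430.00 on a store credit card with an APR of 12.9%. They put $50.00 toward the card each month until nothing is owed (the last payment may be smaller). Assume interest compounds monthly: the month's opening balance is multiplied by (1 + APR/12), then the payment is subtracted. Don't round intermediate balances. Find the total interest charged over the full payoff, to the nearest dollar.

$1,026

Monthly rate r = 12.9%/12 = 1.075% = 0.01075.
Payoff takes n = ⌈−ln(1 − rB₀/P)/ln(1+r)⌉ = ⌈69.121⌉ = 70 payments; the last is $6.08.
Total paid = 69·$50.00 + $6.08 = $3,456.08.
Total interest = total paid − principal = $3,456.08 − $2,430.00 = $1,026.08.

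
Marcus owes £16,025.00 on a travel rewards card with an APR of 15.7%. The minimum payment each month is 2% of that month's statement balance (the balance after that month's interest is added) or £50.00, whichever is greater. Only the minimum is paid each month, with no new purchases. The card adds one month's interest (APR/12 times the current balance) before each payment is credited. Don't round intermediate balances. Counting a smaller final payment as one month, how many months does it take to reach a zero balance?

Monthly rate r = 15.7%/12 = 1.30833% = 0.0130833.
While 2% of the post-interest balance exceeds £50.00, each month B ← (B·(1+r))·(1 − 0.02), i.e. B shrinks by the factor (1+r)·0.98 = 0.99282.
This holds for months 1–260. Entering month 261 the balance is £2,462.19; 2% of the post-interest balance is now below £50.00, so the flat £50.00 minimum applies from here.
From month 261 a fixed £50.00 at rate r clears £2,462.19 in 80 more payments. Total: 260 + 80 = 340 months.

340 months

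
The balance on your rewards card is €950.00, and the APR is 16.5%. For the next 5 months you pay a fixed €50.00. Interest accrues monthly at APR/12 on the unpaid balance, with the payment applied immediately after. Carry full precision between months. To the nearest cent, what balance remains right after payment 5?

Monthly rate r = 16.5%/12 = 1.375% = 0.01375.
Each month: B ← B·(1+r) − €50.00.
Month 1: interest €13.06; balance after payment €913.06.
Month 2: interest €12.55; balance after payment €875.62.
Month 3: interest €12.04; balance after payment €837.66.
Month 4: interest €11.52; balance after payment €799.17.
Month 5: interest €10.99; balance after payment €760.16.

€760.16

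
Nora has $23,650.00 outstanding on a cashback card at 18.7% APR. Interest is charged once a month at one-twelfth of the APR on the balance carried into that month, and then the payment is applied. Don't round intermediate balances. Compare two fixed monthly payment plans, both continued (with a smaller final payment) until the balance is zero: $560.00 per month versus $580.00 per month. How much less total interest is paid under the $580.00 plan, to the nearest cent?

$1,022.63

Monthly rate r = 18.7%/12 = 1.55833% = 0.0155833.
At $560.00/mo: n = ⌈−ln(1 − rB₀/P)/ln(1+r)⌉ = 70 payments (last $230.30); total interest = total paid − $23,650.00 = $15,220.30.
At $580.00/mo: 66 payments (last $147.67); total interest $14,197.67.
Interest saved = $15,220.30 − $14,197.67 = $1,022.63.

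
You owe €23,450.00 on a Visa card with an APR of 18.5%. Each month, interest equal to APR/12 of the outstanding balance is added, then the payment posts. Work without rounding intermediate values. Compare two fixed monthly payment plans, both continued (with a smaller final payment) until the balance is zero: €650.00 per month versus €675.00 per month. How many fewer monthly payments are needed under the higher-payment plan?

Monthly rate r = 18.5%/12 = 1.54167% = 0.0154167.
At €650.00/mo: n = ⌈−ln(1 − rB₀/P)/ln(1+r)⌉ = 54 payments (last €64.19); total interest = total paid − €23,450.00 = €11,064.19.
At €675.00/mo: 51 payments (last €90.07); total interest €10,390.07.
Payments saved = 54 − 51 = 3.

3 fewer payments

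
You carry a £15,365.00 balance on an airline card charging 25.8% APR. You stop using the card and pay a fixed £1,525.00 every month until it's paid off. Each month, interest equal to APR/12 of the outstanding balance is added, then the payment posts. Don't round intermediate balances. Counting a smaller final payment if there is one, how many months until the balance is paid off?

12 payments

Monthly rate r = 25.8%/12 = 2.15% = 0.0215.
Recurrence: B ← B·(1+r) − £1,525.00.
Month 1: interest £330.35; balance after payment £14,170.35.
Month 2: interest £304.66; balance after payment £12,950.01.
Closed form: n = −ln(1 − rB₀/P)/ln(1+r) = −ln(0.78338)/ln(1.0215) ≈ 11.477, so the balance reaches zero during payment 12.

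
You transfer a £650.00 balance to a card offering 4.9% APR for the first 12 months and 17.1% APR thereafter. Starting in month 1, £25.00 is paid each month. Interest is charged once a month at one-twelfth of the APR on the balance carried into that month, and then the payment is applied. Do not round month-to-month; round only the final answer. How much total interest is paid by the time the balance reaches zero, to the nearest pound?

Promo months 1–12 at r₀ = 4.9%/12 = 0.00408333; months 13+ at r₁ = 17.1%/12 = 0.01425.
After month 12: iterate B ← B·(1+r₀) − £25.00 for 12 months → £375.75.
Then at r₁ with £25.00/mo: n₂ = −ln(1 − r₁·B/P)/ln(1+r₁) ≈ 17.03 → 18 more payments.
Total paid = 29·£25.00 + £0.85 = £725.85; interest = £725.85 − £650.00 = £75.85.

£76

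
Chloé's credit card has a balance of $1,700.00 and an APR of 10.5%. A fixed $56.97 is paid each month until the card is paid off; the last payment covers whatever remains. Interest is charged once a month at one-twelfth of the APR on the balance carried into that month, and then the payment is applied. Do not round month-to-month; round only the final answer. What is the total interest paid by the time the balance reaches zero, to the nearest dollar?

$279

Monthly rate r = 10.5%/12 = 0.875% = 0.00875.
Payoff takes n = ⌈−ln(1 − rB₀/P)/ln(1+r)⌉ = ⌈34.733⌉ = 35 payments; the last is $41.83.
Total paid = 34·$56.97 + $41.83 = $1,978.81.
Total interest = total paid − principal = $1,978.81 − $1,700.00 = $278.81.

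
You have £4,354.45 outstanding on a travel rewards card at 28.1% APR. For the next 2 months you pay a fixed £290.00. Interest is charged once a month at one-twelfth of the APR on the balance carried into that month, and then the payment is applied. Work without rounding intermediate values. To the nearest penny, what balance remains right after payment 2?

Monthly rate r = 28.1%/12 = 2.34167% = 0.0234167.
Each month: B ← B·(1+r) − £290.00.
Month 1: interest £101.97; balance after payment £4,166.42.
Month 2: interest £97.56; balance after payment £3,973.98.

£3,973.98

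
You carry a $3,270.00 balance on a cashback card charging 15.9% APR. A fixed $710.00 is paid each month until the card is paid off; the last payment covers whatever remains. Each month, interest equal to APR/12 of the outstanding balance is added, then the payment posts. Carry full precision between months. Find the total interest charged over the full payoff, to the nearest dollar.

$127

Monthly rate r = 15.9%/12 = 1.325% = 0.01325.
Payoff takes n = ⌈−ln(1 − rB₀/P)/ln(1+r)⌉ = ⌈4.784⌉ = 5 payments; the last is $557.13.
Total paid = 4·$710.00 + $557.13 = $3,397.13.
Total interest = total paid − principal = $3,397.13 − $3,270.00 = $127.13.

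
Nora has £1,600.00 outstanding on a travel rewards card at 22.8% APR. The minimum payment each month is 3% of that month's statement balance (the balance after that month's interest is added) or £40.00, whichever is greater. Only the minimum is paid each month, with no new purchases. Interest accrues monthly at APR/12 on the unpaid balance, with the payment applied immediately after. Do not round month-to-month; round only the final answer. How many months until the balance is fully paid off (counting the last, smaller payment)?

69 months

Monthly rate r = 22.8%/12 = 1.9% = 0.019.
While 3% of the post-interest balance exceeds £40.00, each month B ← (B·(1+r))·(1 − 0.03), i.e. B shrinks by the factor (1+r)·0.97 = 0.98843.
This holds for months 1–18. Entering month 19 the balance is £1,297.62; 3% of the post-interest balance is now below £40.00, so the flat £40.00 minimum applies from here.
From month 19 a fixed £40.00 at rate r clears £1,297.62 in 51 more payments. Total: 18 + 51 = 69 months.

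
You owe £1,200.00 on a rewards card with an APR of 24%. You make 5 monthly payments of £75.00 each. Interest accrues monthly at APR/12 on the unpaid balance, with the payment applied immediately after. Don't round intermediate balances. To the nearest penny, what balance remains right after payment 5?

£934.59

Monthly rate r = 24%/12 = 2% = 0.02.
Each month: B ← B·(1+r) − £75.00.
Month 1: interest £24.00; balance after payment £1,149.00.
Month 2: interest £22.98; balance after payment £1,096.98.
Month 3: interest £21.94; balance after payment £1,043.92.
Month 4: interest £20.88; balance after payment £989.80.
Month 5: interest £19.80; balance after payment £934.59.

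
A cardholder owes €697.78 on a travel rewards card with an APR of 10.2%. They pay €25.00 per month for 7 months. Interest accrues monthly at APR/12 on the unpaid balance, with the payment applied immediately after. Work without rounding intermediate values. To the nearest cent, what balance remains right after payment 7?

€560.85

Monthly rate r = 10.2%/12 = 0.85% = 0.0085.
Each month: B ← B·(1+r) − €25.00.
Month 1: interest €5.93; balance after payment €678.71.
Month 2: interest €5.77; balance after payment €659.48.
Month 3: interest €5.61; balance after payment €640.09.
Month 4: interest €5.44; balance after payment €620.53.
Month 5: interest €5.27; balance after payment €600.80.
Month 6: interest €5.11; balance after payment €580.91.
Month 7: interest €4.94; balance after payment €560.85.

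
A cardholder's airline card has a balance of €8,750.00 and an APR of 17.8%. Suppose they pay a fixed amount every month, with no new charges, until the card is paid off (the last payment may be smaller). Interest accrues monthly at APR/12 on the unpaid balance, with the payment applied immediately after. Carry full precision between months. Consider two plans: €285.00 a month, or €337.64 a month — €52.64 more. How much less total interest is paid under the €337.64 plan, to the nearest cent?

€637.82

Monthly rate r = 17.8%/12 = 1.48333% = 0.0148333.
At €285.00/mo: n = ⌈−ln(1 − rB₀/P)/ln(1+r)⌉ = 42 payments (last €78.24); total interest = total paid − €8,750.00 = €3,013.24.
At €337.64/mo: 33 payments (last €320.94); total interest €2,375.42.
Interest saved = €3,013.24 − €2,375.42 = €637.82.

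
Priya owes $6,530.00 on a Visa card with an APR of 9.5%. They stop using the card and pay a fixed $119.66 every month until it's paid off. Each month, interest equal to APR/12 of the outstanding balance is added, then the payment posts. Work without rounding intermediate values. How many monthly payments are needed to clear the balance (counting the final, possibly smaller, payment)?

Monthly rate r = 9.5%/12 = 0.791667% = 0.00791667.
Recurrence: B ← B·(1+r) − $119.66.
Month 1: interest $51.70; balance after payment $6,462.04.
Month 2: interest $51.16; balance after payment $6,393.53.
Closed form: n = −ln(1 − rB₀/P)/ln(1+r) = −ln(0.56798)/ln(1.00792) ≈ 71.736, so the balance reaches zero during payment 72.

72 months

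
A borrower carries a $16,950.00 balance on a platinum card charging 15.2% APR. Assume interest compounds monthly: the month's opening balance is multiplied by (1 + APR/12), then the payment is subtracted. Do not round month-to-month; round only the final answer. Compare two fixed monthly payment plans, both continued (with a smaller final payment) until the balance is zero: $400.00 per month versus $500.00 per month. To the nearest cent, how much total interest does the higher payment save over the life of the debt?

$2,165.38

Monthly rate r = 15.2%/12 = 1.26667% = 0.0126667.
At $400.00/mo: n = ⌈−ln(1 − rB₀/P)/ln(1+r)⌉ = 62 payments (last $53.50); total interest = total paid − $16,950.00 = $7,503.50.
At $500.00/mo: 45 payments (last $288.12); total interest $5,338.12.
Interest saved = $7,503.50 − $5,338.12 = $2,165.38.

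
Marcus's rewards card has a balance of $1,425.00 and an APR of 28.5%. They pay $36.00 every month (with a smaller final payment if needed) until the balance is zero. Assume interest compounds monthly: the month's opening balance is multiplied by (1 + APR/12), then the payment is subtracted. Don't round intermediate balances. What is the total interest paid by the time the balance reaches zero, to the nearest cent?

$2,892.67

Monthly rate r = 28.5%/12 = 2.375% = 0.02375.
Payoff takes n = ⌈−ln(1 − rB₀/P)/ln(1+r)⌉ = ⌈119.935⌉ = 120 payments; the last is $33.67.
Total paid = 119·$36.00 + $33.67 = $4,317.67.
Total interest = total paid − principal = $4,317.67 − $1,425.00 = $2,892.67.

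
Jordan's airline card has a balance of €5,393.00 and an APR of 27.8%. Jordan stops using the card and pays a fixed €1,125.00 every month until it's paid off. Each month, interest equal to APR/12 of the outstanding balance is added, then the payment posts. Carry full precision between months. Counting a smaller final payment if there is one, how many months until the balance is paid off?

Monthly rate r = 27.8%/12 = 2.31667% = 0.0231667.
Recurrence: B ← B·(1+r) − €1,125.00.
Month 1: interest €124.94; balance after payment €4,392.94.
Month 2: interest €101.77; balance after payment €3,369.71.
Month 3: interest €78.06; balance after payment €2,322.77.
Month 4: interest €53.81; balance after payment €1,251.58.
Month 5: interest €29.00; balance after payment €155.58.
Month 6: interest €3.60; balance after payment €0.00.

6 months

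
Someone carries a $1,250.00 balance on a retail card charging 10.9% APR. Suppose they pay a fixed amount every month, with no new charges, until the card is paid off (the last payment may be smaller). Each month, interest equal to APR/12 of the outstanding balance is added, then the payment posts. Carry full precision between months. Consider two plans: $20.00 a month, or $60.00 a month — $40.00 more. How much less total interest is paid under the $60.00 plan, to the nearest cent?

Monthly rate r = 10.9%/12 = 0.908333% = 0.00908333.
At $20.00/mo: n = ⌈−ln(1 − rB₀/P)/ln(1+r)⌉ = 93 payments (last $14.97); total interest = total paid − $1,250.00 = $604.97.
At $60.00/mo: 24 payments (last $12.02); total interest $142.02.
Interest saved = $604.97 − $142.02 = $462.95.

$462.95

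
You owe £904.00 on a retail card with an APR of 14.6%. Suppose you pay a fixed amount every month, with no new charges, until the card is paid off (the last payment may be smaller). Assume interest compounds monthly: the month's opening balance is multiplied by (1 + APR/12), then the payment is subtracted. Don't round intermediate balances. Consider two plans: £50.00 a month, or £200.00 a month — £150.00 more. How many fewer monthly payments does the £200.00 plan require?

16 fewer payments

Monthly rate r = 14.6%/12 = 1.21667% = 0.0121667.
At £50.00/mo: n = ⌈−ln(1 − rB₀/P)/ln(1+r)⌉ = 21 payments (last £27.21); total interest = total paid − £904.00 = £123.21.
At £200.00/mo: 5 payments (last £135.72); total interest £31.72.
Payments saved = 21 − 5 = 16.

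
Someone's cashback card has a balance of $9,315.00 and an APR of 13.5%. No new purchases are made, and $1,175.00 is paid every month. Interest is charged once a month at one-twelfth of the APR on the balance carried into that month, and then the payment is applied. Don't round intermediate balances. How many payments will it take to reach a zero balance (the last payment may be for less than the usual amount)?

Monthly rate r = 13.5%/12 = 1.125% = 0.01125.
Recurrence: B ← B·(1+r) − $1,175.00.
Month 1: interest $104.79; balance after payment $8,244.79.
Month 2: interest $92.75; balance after payment $7,162.55.
Closed form: n = −ln(1 − rB₀/P)/ln(1+r) = −ln(0.91081)/ln(1.01125) ≈ 8.350, so the balance reaches zero during payment 9.

9 payments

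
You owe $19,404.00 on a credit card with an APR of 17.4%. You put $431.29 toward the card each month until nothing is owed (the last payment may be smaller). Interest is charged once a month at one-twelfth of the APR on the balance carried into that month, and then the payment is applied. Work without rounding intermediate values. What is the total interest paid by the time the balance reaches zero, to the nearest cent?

Monthly rate r = 17.4%/12 = 1.45% = 0.0145.
Payoff takes n = ⌈−ln(1 − rB₀/P)/ln(1+r)⌉ = ⌈73.396⌉ = 74 payments; the last is $171.50.
Total paid = 73·$431.29 + $171.50 = $31,655.67.
Total interest = total paid − principal = $31,655.67 − $19,404.00 = $12,251.67.

$12,251.67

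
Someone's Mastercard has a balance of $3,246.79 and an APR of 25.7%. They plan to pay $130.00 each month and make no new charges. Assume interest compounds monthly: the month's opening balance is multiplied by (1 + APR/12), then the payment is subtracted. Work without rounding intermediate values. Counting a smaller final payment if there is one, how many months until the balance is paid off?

Monthly rate r = 25.7%/12 = 2.14167% = 0.0214167.
Recurrence: B ← B·(1+r) − $130.00.
Month 1: interest $69.54; balance after payment $3,186.33.
Month 2: interest $68.24; balance after payment $3,124.57.
Closed form: n = −ln(1 − rB₀/P)/ln(1+r) = −ln(0.46511)/ln(1.02142) ≈ 36.123, so the balance reaches zero during payment 37.

37 payments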